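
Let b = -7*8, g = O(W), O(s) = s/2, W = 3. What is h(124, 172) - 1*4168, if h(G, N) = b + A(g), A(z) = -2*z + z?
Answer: -8451/2 ≈ -4225.5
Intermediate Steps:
O(s) = s/2 (O(s) = s*(½) = s/2)
g = 3/2 (g = (½)*3 = 3/2 ≈ 1.5000)
b = -56
A(z) = -z
h(G, N) = -115/2 (h(G, N) = -56 - 1*3/2 = -56 - 3/2 = -115/2)
h(124, 172) - 1*4168 = -115/2 - 1*4168 = -115/2 - 4168 = -8451/2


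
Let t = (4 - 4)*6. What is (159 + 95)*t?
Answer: 0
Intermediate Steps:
t = 0 (t = 0*6 = 0)
(159 + 95)*t = (159 + 95)*0 = 254*0 = 0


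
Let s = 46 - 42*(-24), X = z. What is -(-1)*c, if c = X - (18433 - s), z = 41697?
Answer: 24318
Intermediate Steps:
X = 41697
s = 1054 (s = 46 + 1008 = 1054)
c = 24318 (c = 41697 - (18433 - 1*1054) = 41697 - (18433 - 1054) = 41697 - 1*17379 = 41697 - 17379 = 24318)
-(-1)*c = -(-1)*24318 = -1*(-24318) = 24318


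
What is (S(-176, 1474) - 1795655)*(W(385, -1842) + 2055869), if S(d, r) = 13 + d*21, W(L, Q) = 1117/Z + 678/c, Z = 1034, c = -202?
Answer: -193161080403720353/52217 ≈ -3.6992e+12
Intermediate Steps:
W(L, Q) = -237709/104434 (W(L, Q) = 1117/1034 + 678/(-202) = 1117*(1/1034) + 678*(-1/202) = 1117/1034 - 339/101 = -237709/104434)
S(d, r) = 13 + 21*d
(S(-176, 1474) - 1795655)*(W(385, -1842) + 2055869) = ((13 + 21*(-176)) - 1795655)*(-237709/104434 + 2055869) = ((13 - 3696) - 1795655)*(214702385437/104434) = (-3683 - 1795655)*(214702385437/104434) = -1799338*214702385437/104434 = -193161080403720353/52217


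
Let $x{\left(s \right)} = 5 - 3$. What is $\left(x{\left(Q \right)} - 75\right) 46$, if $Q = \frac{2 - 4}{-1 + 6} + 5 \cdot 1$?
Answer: $-3358$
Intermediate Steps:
$Q = \frac{23}{5}$ ($Q = - \frac{2}{5} + 5 = \frac{23}{5} \approx 4.6$)
$x{\left(s \right)} = 2$ ($x{\left(s \right)} = 5 - 3 = 2$)
$\left(x{\left(Q \right)} - 75\right) 46 = \left(2 - 75\right) 46 = \left(-73\right) 46 = -3358$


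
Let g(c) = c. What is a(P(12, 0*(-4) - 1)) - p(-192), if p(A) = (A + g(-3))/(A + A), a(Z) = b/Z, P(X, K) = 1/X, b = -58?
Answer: -89153/128 ≈ -696.51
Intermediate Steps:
P(X, K) = 1/X
a(Z) = -58/Z
p(A) = (-3 + A)/(2*A) (p(A) = (A - 3)/(A + A) = (-3 + A)/((2*A)) = (-3 + A)*(1/(2*A)) = (-3 + A)/(2*A))
a(P(12, 0*(-4) - 1)) - p(-192) = -58/(1/12) - (-3 - 192)/(2*(-192)) = -58/1/12 - (-1)*(-195)/(2*192) = -58*12 - 1*65/128 = -696 - 65/128 = -89153/128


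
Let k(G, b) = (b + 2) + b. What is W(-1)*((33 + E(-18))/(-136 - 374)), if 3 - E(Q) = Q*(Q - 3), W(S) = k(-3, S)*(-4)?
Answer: 0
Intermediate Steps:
k(G, b) = 2 + 2*b (k(G, b) = (2 + b) + b = 2 + 2*b)
W(S) = -8 - 8*S (W(S) = (2 + 2*S)*(-4) = -8 - 8*S)
E(Q) = 3 - Q*(-3 + Q) (E(Q) = 3 - Q*(Q - 3) = 3 - Q*(-3 + Q))
W(-1)*((33 + E(-18))/(-136 - 374)) = (-8 - 8*(-1))*((33 + (3 - 1*(-18)² + 3*(-18)))/(-136 - 374)) = (-8 + 8)*((33 + (3 - 1*324 - 54))/(-510)) = 0*((33 + (3 - 324 - 54))*(-1/510)) = 0*((33 - 375)*(-1/510)) = 0*(-342*(-1/510)) = 0*(57/85) = 0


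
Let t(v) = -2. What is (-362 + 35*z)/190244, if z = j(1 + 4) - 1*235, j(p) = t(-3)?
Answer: -8657/190244 ≈ -0.045505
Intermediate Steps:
j(p) = -2
z = -237 (z = -2 - 1*235 = -2 - 235 = -237)
(-362 + 35*z)/190244 = (-362 + 35*(-237))/190244 = (-362 - 8295)*(1/190244) = -8657*1/190244 = -8657/190244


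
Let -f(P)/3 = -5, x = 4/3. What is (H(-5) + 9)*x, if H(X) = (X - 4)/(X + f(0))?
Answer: 54/5 ≈ 10.800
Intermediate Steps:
x = 4/3 (x = 4*(⅓) = 4/3 ≈ 1.3333)
f(P) = 15 (f(P) = -3*(-5) = 15)
H(X) = (-4 + X)/(15 + X) (H(X) = (X - 4)/(X + 15) = (-4 + X)/(15 + X))
(H(-5) + 9)*x = ((-4 - 5)/(15 - 5) + 9)*(4/3) = (-9/10 + 9)*(4/3) = (81/10)*(4/3) = 54/5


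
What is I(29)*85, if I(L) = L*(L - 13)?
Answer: 39440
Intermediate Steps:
I(L) = L*(-13 + L)
I(29)*85 = (29*(-13 + 29))*85 = (29*16)*85 = 464*85 = 39440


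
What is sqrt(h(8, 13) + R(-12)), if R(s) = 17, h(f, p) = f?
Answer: 5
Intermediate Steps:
sqrt(h(8, 13) + R(-12)) = sqrt(8 + 17) = sqrt(25) = 5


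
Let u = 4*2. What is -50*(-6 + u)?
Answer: -100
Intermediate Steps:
u = 8
-50*(-6 + u) = -50*(-6 + 8) = -50*2 = -100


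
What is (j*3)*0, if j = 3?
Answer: 0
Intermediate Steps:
(j*3)*0 = (3*3)*0 = 9*0 = 0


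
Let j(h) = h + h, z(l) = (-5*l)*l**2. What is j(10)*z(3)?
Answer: -2700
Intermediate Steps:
z(l) = -5*l**3
j(h) = 2*h
j(10)*z(3) = (2*10)*(-5*3**3) = 20*(-5*27) = 20*(-135) = -2700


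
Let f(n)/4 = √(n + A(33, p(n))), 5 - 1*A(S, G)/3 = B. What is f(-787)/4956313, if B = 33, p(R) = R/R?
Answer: 4*I*√871/4956313 ≈ 2.3818e-5*I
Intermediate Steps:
p(R) = 1
A(S, G) = -84 (A(S, G) = 15 - 3*33 = 15 - 99 = -84)
f(n) = 4*√(-84 + n) (f(n) = 4*√(n - 84) = 4*√(-84 + n))
f(-787)/4956313 = (4*√(-84 - 787))/4956313 = (4*√(-871))*(1/4956313) = (4*(I*√871))*(1/4956313) = (4*I*√871)*(1/4956313) = 4*I*√871/4956313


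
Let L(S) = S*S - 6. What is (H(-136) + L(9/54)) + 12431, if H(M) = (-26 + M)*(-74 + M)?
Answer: 1672021/36 ≈ 46445.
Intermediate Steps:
L(S) = -6 + S² (L(S) = S² - 6 = -6 + S²)
H(M) = (-74 + M)*(-26 + M)
(H(-136) + L(9/54)) + 12431 = ((1924 + (-136)² - 100*(-136)) + (-6 + (9/54)²)) + 12431 = ((1924 + 18496 + 13600) + (-6 + (9*(1/54))²)) + 12431 = (34020 + (-6 + (⅙)²)) + 12431 = (34020 + (-6 + 1/36)) + 12431 = (34020 - 215/36) + 12431 = 1224505/36 + 12431 = 1672021/36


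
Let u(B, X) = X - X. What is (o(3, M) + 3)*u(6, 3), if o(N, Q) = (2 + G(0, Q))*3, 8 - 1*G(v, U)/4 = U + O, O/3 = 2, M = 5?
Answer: 0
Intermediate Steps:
O = 6 (O = 3*2 = 6)
u(B, X) = 0
G(v, U) = 8 - 4*U (G(v, U) = 32 - 4*(U + 6) = 32 - 4*(6 + U) = 32 + (-24 - 4*U) = 8 - 4*U)
o(N, Q) = 30 - 12*Q (o(N, Q) = (2 + (8 - 4*Q))*3 = (10 - 4*Q)*3 = 30 - 12*Q)
(o(3, M) + 3)*u(6, 3) = ((30 - 12*5) + 3)*0 = ((30 - 60) + 3)*0 = (-30 + 3)*0 = -27*0 = 0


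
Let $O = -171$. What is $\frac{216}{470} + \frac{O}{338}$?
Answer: $- \frac{3681}{79430} \approx -0.046343$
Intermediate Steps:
$\frac{216}{470} + \frac{O}{338} = \frac{216}{470} - \frac{171}{338} = 216 \cdot \frac{1}{470} - \frac{171}{338} = \frac{108}{235} - \frac{171}{338} = - \frac{3681}{79430}$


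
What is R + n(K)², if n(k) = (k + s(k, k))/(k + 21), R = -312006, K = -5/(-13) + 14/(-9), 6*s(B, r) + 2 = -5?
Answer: -6717364078391/21529600 ≈ -3.1201e+5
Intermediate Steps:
s(B, r) = -7/6 (s(B, r) = -⅓ + (⅙)*(-5) = -⅓ - ⅚ = -7/6)
K = -137/117 (K = -5*(-1/13) + 14*(-⅑) = 5/13 - 14/9 = -137/117 ≈ -1.1709)
n(k) = (-7/6 + k)/(21 + k) (n(k) = (k - 7/6)/(k + 21) = (-7/6 + k)/(21 + k))
R + n(K)² = -312006 + ((-7/6 - 137/117)/(21 - 137/117))² = -312006 + (-547/234/(2320/117))² = -312006 + ((117/2320)*(-547/234))² = -312006 + (-547/4640)² = -312006 + 299209/21529600 = -6717364078391/21529600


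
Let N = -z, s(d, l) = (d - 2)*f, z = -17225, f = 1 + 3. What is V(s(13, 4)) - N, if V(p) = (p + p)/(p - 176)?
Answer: -51677/3 ≈ -17226.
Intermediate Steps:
f = 4
s(d, l) = -8 + 4*d (s(d, l) = (d - 2)*4 = (-2 + d)*4 = -8 + 4*d)
V(p) = 2*p/(-176 + p) (V(p) = (2*p)/(-176 + p) = 2*p/(-176 + p))
N = 17225 (N = -1*(-17225) = 17225)
V(s(13, 4)) - N = 2*(-8 + 4*13)/(-176 + (-8 + 4*13)) - 1*17225 = 2*(-8 + 52)/(-176 + (-8 + 52)) - 17225 = 2*44/(-176 + 44) - 17225 = 2*44/(-132) - 17225 = 2*44*(-1/132) - 17225 = -⅔ - 17225 = -51677/3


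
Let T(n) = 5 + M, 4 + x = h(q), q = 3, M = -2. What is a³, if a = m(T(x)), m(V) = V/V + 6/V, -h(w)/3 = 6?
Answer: 27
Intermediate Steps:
h(w) = -18 (h(w) = -3*6 = -18)
x = -22 (x = -4 - 18 = -22)
T(n) = 3 (T(n) = 5 - 2 = 3)
m(V) = 1 + 6/V
a = 3 (a = (6 + 3)/3 = (⅓)*9 = 3)
a³ = 3³ = 27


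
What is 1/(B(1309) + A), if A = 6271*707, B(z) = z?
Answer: 1/4434906 ≈ 2.2548e-7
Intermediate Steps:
A = 4433597
1/(B(1309) + A) = 1/(1309 + 4433597) = 1/4434906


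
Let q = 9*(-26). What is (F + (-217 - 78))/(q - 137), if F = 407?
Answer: -16/53 ≈ -0.30189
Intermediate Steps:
q = -234
(F + (-217 - 78))/(q - 137) = (407 + (-217 - 78))/(-234 - 137) = (407 - 295)/(-371) = 112*(-1/371) = -16/53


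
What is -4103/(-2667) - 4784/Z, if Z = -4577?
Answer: 1371233/530733 ≈ 2.5837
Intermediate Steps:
-4103/(-2667) - 4784/Z = -4103/(-2667) - 4784/(-4577) = -4103*(-1/2667) - 4784*(-1/4577) = 4103/2667 + 208/199 = 1371233/530733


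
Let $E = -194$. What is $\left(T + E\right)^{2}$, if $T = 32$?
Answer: $26244$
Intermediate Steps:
$\left(T + E\right)^{2} = \left(32 - 194\right)^{2} = \left(-162\right)^{2} = 26244$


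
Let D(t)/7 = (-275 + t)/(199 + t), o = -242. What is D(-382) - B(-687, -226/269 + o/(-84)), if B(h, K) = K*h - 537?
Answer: 451219373/229726 ≈ 1964.2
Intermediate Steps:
D(t) = 7*(-275 + t)/(199 + t) (D(t) = 7*((-275 + t)/(199 + t)) = 7*(-275 + t)/(199 + t))
B(h, K) = -537 + K*h
D(-382) - B(-687, -226/269 + o/(-84)) = 7*(-275 - 382)/(199 - 382) - (-537 + (-226/269 - 242/(-84))*(-687)) = 7*(-657)/(-183) - (-537 + (-226*1/269 - 242*(-1/84))*(-687)) = 7*(-1/183)*(-657) - (-537 + (-226/269 + 121/42)*(-687)) = 1533/61 - (-537 + (23057/11298)*(-687)) = 1533/61 - (-537 - 5280053/3766) = 1533/61 - 1*(-7302395/3766) = 1533/61 + 7302395/3766 = 451219373/229726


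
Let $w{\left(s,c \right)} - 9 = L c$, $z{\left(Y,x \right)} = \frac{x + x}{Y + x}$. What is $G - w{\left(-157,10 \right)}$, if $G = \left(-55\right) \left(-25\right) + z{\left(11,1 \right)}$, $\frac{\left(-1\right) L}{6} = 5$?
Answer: $\frac{9997}{6} \approx 1666.2$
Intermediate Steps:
$L = -30$ ($L = \left(-6\right) 5 = -30$)
$z{\left(Y,x \right)} = \frac{2 x}{Y + x}$
$G = \frac{8251}{6}$ ($G = \left(-55\right) \left(-25\right) + 2 \cdot 1 \frac{1}{11 + 1} = 1375 + 2 \cdot 1 \cdot \frac{1}{12} = 1375 + \frac{1}{6} = \frac{8251}{6} \approx 1375.2$)
$w{\left(s,c \right)} = 9 - 30 c$
$G - w{\left(-157,10 \right)} = \frac{8251}{6} - \left(9 - 300\right) = \frac{8251}{6} - -291 = \frac{8251}{6} + 291 = \frac{9997}{6}$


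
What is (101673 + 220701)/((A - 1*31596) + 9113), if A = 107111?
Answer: 161187/42314 ≈ 3.8093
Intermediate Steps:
(101673 + 220701)/((A - 1*31596) + 9113) = (101673 + 220701)/((107111 - 1*31596) + 9113) = 322374/((107111 - 31596) + 9113) = 322374/(75515 + 9113) = 322374/84628 = 322374*(1/84628) = 161187/42314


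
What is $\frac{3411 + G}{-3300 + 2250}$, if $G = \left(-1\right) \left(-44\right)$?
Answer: $- \frac{691}{210} \approx -3.2905$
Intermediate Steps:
$G = 44$
$\frac{3411 + G}{-3300 + 2250} = \frac{3411 + 44}{-3300 + 2250} = \frac{3455}{-1050} = 3455 \left(- \frac{1}{1050}\right) = - \frac{691}{210}$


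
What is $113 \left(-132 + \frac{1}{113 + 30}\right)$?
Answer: $- \frac{2132875}{143} \approx -14915.0$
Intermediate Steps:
$113 \left(-132 + \frac{1}{113 + 30}\right) = 113 \left(-132 + \frac{1}{143}\right) = 113 \left(- \frac{18875}{143}\right) = - \frac{2132875}{143}$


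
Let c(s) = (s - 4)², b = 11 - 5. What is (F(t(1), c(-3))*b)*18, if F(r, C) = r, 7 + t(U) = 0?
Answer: -756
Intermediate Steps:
b = 6
c(s) = (-4 + s)²
t(U) = -7 (t(U) = -7 + 0 = -7)
(F(t(1), c(-3))*b)*18 = -7*6*18 = -42*18 = -756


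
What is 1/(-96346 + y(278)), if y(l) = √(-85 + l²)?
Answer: -96346/9282474517 - √77199/9282474517 ≈ -1.0409e-5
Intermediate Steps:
1/(-96346 + y(278)) = 1/(-96346 + √(-85 + 278²)) = 1/(-96346 + √(-85 + 77284)) = 1/(-96346 + √77199)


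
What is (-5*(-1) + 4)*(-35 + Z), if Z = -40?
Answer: -675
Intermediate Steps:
(-5*(-1) + 4)*(-35 + Z) = (-5*(-1) + 4)*(-35 - 40) = (5 + 4)*(-75) = 9*(-75) = -675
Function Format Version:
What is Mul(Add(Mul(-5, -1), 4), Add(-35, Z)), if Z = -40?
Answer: -675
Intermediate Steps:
Mul(Add(Mul(-5, -1), 4), Add(-35, Z)) = Mul(Add(Mul(-5, -1), 4), Add(-35, -40)) = Mul(Add(5, 4), -75) = Mul(9, -75) = -675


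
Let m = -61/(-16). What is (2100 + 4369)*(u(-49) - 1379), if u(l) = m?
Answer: -142337407/16 ≈ -8.8961e+6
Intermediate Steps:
m = 61/16 (m = -61*(-1/16) = 61/16 ≈ 3.8125)
u(l) = 61/16
(2100 + 4369)*(u(-49) - 1379) = (2100 + 4369)*(61/16 - 1379) = 6469*(-22003/16) = -142337407/16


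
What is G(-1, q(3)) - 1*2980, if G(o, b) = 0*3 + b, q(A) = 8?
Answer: -2972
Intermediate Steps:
G(o, b) = b (G(o, b) = 0 + b = b)
G(-1, q(3)) - 1*2980 = 8 - 1*2980 = 8 - 2980 = -2972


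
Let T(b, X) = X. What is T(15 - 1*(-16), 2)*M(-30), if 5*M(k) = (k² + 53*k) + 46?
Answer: -1288/5 ≈ -257.60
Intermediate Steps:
M(k) = 46/5 + k²/5 + 53*k/5 (M(k) = ((k² + 53*k) + 46)/5 = (46 + k² + 53*k)/5 = 46/5 + k²/5 + 53*k/5)
T(15 - 1*(-16), 2)*M(-30) = 2*(46/5 + (⅕)*(-30)² + (53/5)*(-30)) = 2*(46/5 + (⅕)*900 - 318) = 2*(46/5 + 180 - 318) = 2*(-644/5) = -1288/5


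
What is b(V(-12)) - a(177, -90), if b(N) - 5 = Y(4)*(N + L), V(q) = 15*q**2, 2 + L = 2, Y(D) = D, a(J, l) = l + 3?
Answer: 8732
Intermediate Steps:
a(J, l) = 3 + l
L = 0 (L = -2 + 2 = 0)
b(N) = 5 + 4*N (b(N) = 5 + 4*(N + 0) = 5 + 4*N)
b(V(-12)) - a(177, -90) = (5 + 4*(15*(-12)**2)) - (3 - 90) = (5 + 4*(15*144)) - 1*(-87) = (5 + 4*2160) + 87 = (5 + 8640) + 87 = 8645 + 87 = 8732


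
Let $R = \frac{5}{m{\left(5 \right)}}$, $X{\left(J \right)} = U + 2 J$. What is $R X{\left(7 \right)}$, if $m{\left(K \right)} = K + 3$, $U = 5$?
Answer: $\frac{95}{8} \approx 11.875$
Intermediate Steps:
$m{\left(K \right)} = 3 + K$
$X{\left(J \right)} = 5 + 2 J$
$R = \frac{5}{8}$ ($R = \frac{5}{3 + 5} = \frac{5}{8} \approx 0.625$)
$R X{\left(7 \right)} = \frac{5 \left(5 + 2 \cdot 7\right)}{8} = \frac{5 \left(5 + 14\right)}{8} = \frac{5}{8} \cdot 19 = \frac{95}{8}$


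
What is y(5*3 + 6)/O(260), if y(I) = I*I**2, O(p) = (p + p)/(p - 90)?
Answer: 157437/52 ≈ 3027.6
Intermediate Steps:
O(p) = 2*p/(-90 + p) (O(p) = (2*p)/(-90 + p) = 2*p/(-90 + p))
y(I) = I**3
y(5*3 + 6)/O(260) = (5*3 + 6)**3/((2*260/(-90 + 260))) = (15 + 6)**3/((2*260/170)) = 21**3/((2*260*(1/170))) = 9261/(52/17) = 9261*(17/52) = 157437/52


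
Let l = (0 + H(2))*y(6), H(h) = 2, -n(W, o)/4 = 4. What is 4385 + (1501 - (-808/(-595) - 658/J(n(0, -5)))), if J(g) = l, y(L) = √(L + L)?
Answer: 3501362/595 + 329*√3/6 ≈ 5979.6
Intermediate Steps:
n(W, o) = -16 (n(W, o) = -4*4 = -16)
y(L) = √2*√L (y(L) = √(2*L) = √2*√L)
l = 4*√3 (l = (0 + 2)*(√2*√6) = 2*(2*√3) = 4*√3 ≈ 6.9282)
J(g) = 4*√3
4385 + (1501 - (-808/(-595) - 658/J(n(0, -5)))) = 4385 + (1501 - (-808/(-595) - 658*√3/12)) = 4385 + (1501 - (-808*(-1/595) - 329*√3/6)) = 4385 + (1501 - (808/595 - 329*√3/6)) = 4385 + (1501 + (-808/595 + 329*√3/6)) = 4385 + (892287/595 + 329*√3/6) = 3501362/595 + 329*√3/6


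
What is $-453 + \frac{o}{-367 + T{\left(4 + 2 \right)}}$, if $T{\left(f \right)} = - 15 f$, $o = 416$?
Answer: $- \frac{207437}{457} \approx -453.91$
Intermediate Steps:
$-453 + \frac{o}{-367 + T{\left(4 + 2 \right)}} = -453 + \frac{1}{-367 - 15 \left(4 + 2\right)} 416 = -453 + \frac{1}{-367 - 90} \cdot 416 = -453 + \frac{1}{-457} \cdot 416 = -453 - \frac{416}{457} = - \frac{207437}{457}$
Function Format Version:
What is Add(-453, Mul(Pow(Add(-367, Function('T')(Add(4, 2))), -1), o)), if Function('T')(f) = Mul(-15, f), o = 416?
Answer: Rational(-207437, 457) ≈ -453.91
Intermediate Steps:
Add(-453, Mul(Pow(Add(-367, Function('T')(Add(4, 2))), -1), o)) = Add(-453, Mul(Pow(Add(-367, Mul(-15, Add(4, 2))), -1), 416)) = Add(-453, Mul(Pow(Add(-367, Mul(-15, 6)), -1), 416)) = Add(-453, Mul(Pow(Add(-367, -90), -1), 416)) = Add(-453, Mul(Pow(-457, -1), 416)) = Add(-453, Mul(Rational(-1, 457), 416)) = Add(-453, Rational(-416, 457)) = Rational(-207437, 457)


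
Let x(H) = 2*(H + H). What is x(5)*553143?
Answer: 11062860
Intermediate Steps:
x(H) = 4*H (x(H) = 2*(2*H) = 4*H)
x(5)*553143 = (4*5)*553143 = 20*553143 = 11062860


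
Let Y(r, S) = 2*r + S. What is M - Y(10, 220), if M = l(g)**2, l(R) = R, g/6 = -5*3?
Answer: 7860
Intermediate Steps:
g = -90 (g = 6*(-5*3) = 6*(-15) = -90)
Y(r, S) = S + 2*r
M = 8100 (M = (-90)**2 = 8100)
M - Y(10, 220) = 8100 - (220 + 2*10) = 8100 - (220 + 20) = 8100 - 1*240 = 8100 - 240 = 7860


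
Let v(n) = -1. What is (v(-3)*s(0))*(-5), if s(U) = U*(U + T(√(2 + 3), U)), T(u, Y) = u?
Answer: 0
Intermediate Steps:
s(U) = U*(U + √5) (s(U) = U*(U + √(2 + 3)) = U*(U + √5))
(v(-3)*s(0))*(-5) = -0*(0 + √5)*(-5) = -0*√5*(-5) = -1*0*(-5) = 0*(-5) = 0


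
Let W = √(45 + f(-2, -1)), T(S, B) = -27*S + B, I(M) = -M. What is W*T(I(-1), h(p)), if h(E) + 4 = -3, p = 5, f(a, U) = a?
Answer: -34*√43 ≈ -222.95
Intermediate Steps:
h(E) = -7 (h(E) = -4 - 3 = -7)
T(S, B) = B - 27*S
W = √43 (W = √(45 - 2) = √43 ≈ 6.5574)
W*T(I(-1), h(p)) = √43*(-7 - (-27)*(-1)) = √43*(-7 - 27*1) = √43*(-7 - 27) = √43*(-34) = -34*√43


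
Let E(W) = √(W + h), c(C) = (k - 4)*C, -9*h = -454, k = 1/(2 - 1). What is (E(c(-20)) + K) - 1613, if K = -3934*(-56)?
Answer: 218691 + √994/3 ≈ 2.1870e+5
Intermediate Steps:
k = 1 (k = 1/1 = 1)
h = 454/9 (h = -⅑*(-454) = 454/9 ≈ 50.444)
K = 220304
c(C) = -3*C (c(C) = (1 - 4)*C = -3*C)
E(W) = √(454/9 + W) (E(W) = √(W + 454/9) = √(454/9 + W))
(E(c(-20)) + K) - 1613 = (√(454 + 9*(-3*(-20)))/3 + 220304) - 1613 = (√(454 + 9*60)/3 + 220304) - 1613 = (√(454 + 540)/3 + 220304) - 1613 = (√994/3 + 220304) - 1613 = (220304 + √994/3) - 1613 = 218691 + √994/3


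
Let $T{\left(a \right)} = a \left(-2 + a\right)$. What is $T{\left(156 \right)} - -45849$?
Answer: $69873$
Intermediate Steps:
$T{\left(156 \right)} - -45849 = 156 \left(-2 + 156\right) - -45849 = 156 \cdot 154 + 45849 = 24024 + 45849 = 69873$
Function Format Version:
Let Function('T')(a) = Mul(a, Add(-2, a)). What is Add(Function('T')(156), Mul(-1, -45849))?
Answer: 69873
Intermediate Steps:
Add(Function('T')(156), Mul(-1, -45849)) = Add(Mul(156, Add(-2, 156)), Mul(-1, -45849)) = Add(Mul(156, 154), 45849) = Add(24024, 45849) = 69873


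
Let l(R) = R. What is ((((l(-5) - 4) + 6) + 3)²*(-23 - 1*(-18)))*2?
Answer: 0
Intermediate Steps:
((((l(-5) - 4) + 6) + 3)²*(-23 - 1*(-18)))*2 = ((((-5 - 4) + 6) + 3)²*(-23 - 1*(-18)))*2 = (((-9 + 6) + 3)²*(-23 + 18))*2 = ((-3 + 3)²*(-5))*2 = (0²*(-5))*2 = (0*(-5))*2 = 0*2 = 0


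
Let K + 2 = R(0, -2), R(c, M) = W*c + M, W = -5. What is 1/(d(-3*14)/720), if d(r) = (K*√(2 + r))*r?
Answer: -3*I*√10/14 ≈ -0.67763*I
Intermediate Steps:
R(c, M) = M - 5*c (R(c, M) = -5*c + M = M - 5*c)
K = -4 (K = -2 + (-2 - 5*0) = -2 + (-2 + 0) = -2 - 2 = -4)
d(r) = -4*r*√(2 + r) (d(r) = (-4*√(2 + r))*r = -4*r*√(2 + r))
1/(d(-3*14)/720) = 1/(-4*(-3*14)*√(2 - 3*14)/720) = 1/(-4*(-42)*√(2 - 42)*(1/720)) = 1/(-4*(-42)*√(-40)*(1/720)) = 1/(-4*(-42)*2*I*√10*(1/720)) = 1/((336*I*√10)*(1/720)) = 1/(7*I*√10/15) = -3*I*√10/14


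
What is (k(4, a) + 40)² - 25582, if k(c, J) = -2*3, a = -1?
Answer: -24426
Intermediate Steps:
k(c, J) = -6
(k(4, a) + 40)² - 25582 = (-6 + 40)² - 25582 = 34² - 25582 = 1156 - 25582 = -24426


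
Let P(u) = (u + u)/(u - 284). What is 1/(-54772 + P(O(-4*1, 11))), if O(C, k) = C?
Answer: -36/1971791 ≈ -1.8258e-5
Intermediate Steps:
P(u) = 2*u/(-284 + u) (P(u) = (2*u)/(-284 + u) = 2*u/(-284 + u))
1/(-54772 + P(O(-4*1, 11))) = 1/(-54772 + 2*(-4*1)/(-284 - 4*1)) = 1/(-54772 + 2*(-4)/(-284 - 4)) = 1/(-54772 + 2*(-4)/(-288)) = 1/(-54772 + 2*(-4)*(-1/288)) = 1/(-54772 + 1/36) = 1/(-1971791/36) = -36/1971791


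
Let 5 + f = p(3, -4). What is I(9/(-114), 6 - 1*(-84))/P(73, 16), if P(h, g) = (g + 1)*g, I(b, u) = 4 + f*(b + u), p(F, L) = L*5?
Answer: -85273/10336 ≈ -8.2501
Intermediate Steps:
p(F, L) = 5*L
f = -25 (f = -5 + 5*(-4) = -5 - 20 = -25)
I(b, u) = 4 - 25*b - 25*u (I(b, u) = 4 - 25*(b + u) = 4 + (-25*b - 25*u) = 4 - 25*b - 25*u)
P(h, g) = g*(1 + g) (P(h, g) = (1 + g)*g = g*(1 + g))
I(9/(-114), 6 - 1*(-84))/P(73, 16) = (4 - 225/(-114) - 25*(6 - 1*(-84)))/((16*(1 + 16))) = (4 - 225*(-1)/114 - 25*(6 + 84))/((16*17)) = (4 - 25*(-3/38) - 25*90)/272 = (4 + 75/38 - 2250)*(1/272) = -85273/38*1/272 = -85273/10336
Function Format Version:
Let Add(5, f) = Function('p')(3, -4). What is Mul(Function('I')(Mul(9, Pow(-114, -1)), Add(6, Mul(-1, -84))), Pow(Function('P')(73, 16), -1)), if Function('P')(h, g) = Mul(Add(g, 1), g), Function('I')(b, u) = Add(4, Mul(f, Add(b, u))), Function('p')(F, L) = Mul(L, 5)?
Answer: Rational(-85273, 10336) ≈ -8.2501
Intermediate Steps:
Function('p')(F, L) = Mul(5, L)
f = -25 (f = Add(-5, Mul(5, -4)) = Add(-5, -20) = -25)
Function('I')(b, u) = Add(4, Mul(-25, b), Mul(-25, u)) (Function('I')(b, u) = Add(4, Mul(-25, Add(b, u))) = Add(4, Add(Mul(-25, b), Mul(-25, u))) = Add(4, Mul(-25, b), Mul(-25, u)))
Function('P')(h, g) = Mul(g, Add(1, g)) (Function('P')(h, g) = Mul(Add(1, g), g) = Mul(g, Add(1, g)))
Mul(Function('I')(Mul(9, Pow(-114, -1)), Add(6, Mul(-1, -84))), Pow(Function('P')(73, 16), -1)) = Mul(Add(4, Mul(-25, Mul(9, Pow(-114, -1))), Mul(-25, Add(6, Mul(-1, -84)))), Pow(Mul(16, Add(1, 16)), -1)) = Mul(Add(4, Mul(-25, Mul(9, Rational(-1, 114))), Mul(-25, Add(6, 84))), Pow(Mul(16, 17), -1)) = Mul(Add(4, Mul(-25, Rational(-3, 38)), Mul(-25, 90)), Pow(272, -1)) = Mul(Add(4, Rational(75, 38), -2250), Rational(1, 272)) = Mul(Rational(-85273, 38), Rational(1, 272)) = Rational(-85273, 10336)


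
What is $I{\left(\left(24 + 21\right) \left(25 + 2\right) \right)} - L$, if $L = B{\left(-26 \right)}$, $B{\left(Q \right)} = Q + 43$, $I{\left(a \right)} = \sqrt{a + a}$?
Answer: $-17 + 9 \sqrt{30} \approx 32.295$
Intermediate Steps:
$I{\left(a \right)} = \sqrt{2} \sqrt{a}$ ($I{\left(a \right)} = \sqrt{2 a} = \sqrt{2} \sqrt{a}$)
$B{\left(Q \right)} = 43 + Q$
$L = 17$ ($L = 43 - 26 = 17$)
$I{\left(\left(24 + 21\right) \left(25 + 2\right) \right)} - L = \sqrt{2} \sqrt{\left(24 + 21\right) \left(25 + 2\right)} - 17 = \sqrt{2} \sqrt{45 \cdot 27} - 17 = \sqrt{2} \sqrt{1215} - 17 = \sqrt{2} \cdot 9 \sqrt{15} - 17 = 9 \sqrt{30} - 17 = -17 + 9 \sqrt{30}$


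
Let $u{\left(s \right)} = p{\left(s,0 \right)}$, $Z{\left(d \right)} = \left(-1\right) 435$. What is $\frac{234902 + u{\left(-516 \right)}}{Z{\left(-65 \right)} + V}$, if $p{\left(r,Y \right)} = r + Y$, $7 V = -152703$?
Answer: $- \frac{820351}{77874} \approx -10.534$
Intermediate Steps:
$V = - \frac{152703}{7}$ ($V = \frac{1}{7} \left(-152703\right) = - \frac{152703}{7} \approx -21815.0$)
$Z{\left(d \right)} = -435$
$p{\left(r,Y \right)} = Y + r$
$u{\left(s \right)} = s$ ($u{\left(s \right)} = 0 + s = s$)
$\frac{234902 + u{\left(-516 \right)}}{Z{\left(-65 \right)} + V} = \frac{234902 - 516}{-435 - \frac{152703}{7}} = \frac{234386}{- \frac{155748}{7}} = 234386 \left(- \frac{7}{155748}\right) = - \frac{820351}{77874}$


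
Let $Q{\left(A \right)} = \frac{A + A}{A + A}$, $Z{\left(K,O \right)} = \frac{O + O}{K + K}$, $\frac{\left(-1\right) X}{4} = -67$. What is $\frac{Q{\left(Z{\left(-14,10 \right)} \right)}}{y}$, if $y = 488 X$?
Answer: $\frac{1}{130784} \approx 7.6462 \cdot 10^{-6}$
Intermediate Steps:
$X = 268$ ($X = \left(-4\right) \left(-67\right) = 268$)
$Z{\left(K,O \right)} = \frac{O}{K}$ ($Z{\left(K,O \right)} = \frac{2 O}{2 K} = 2 O \frac{1}{2 K} = \frac{O}{K}$)
$Q{\left(A \right)} = 1$ ($Q{\left(A \right)} = \frac{2 A}{2 A} = 2 A \frac{1}{2 A} = 1$)
$y = 130784$ ($y = 488 \cdot 268 = 130784$)
$\frac{Q{\left(Z{\left(-14,10 \right)} \right)}}{y} = 1 \cdot \frac{1}{130784} = \frac{1}{130784}$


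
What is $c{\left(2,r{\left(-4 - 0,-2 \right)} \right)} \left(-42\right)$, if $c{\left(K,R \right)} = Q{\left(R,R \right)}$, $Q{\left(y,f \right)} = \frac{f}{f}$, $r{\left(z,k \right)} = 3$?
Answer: $-42$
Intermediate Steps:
$Q{\left(y,f \right)} = 1$
$c{\left(K,R \right)} = 1$
$c{\left(2,r{\left(-4 - 0,-2 \right)} \right)} \left(-42\right) = 1 \left(-42\right) = -42$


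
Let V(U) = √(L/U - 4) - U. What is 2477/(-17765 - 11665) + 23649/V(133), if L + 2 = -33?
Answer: -879799802467/4946770980 - 212841*I*√19/336172 ≈ -177.85 - 2.7598*I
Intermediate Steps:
L = -35 (L = -2 - 33 = -35)
V(U) = √(-4 - 35/U) - U (V(U) = √(-35/U - 4) - U = √(-4 - 35/U) - U)
2477/(-17765 - 11665) + 23649/V(133) = 2477/(-17765 - 11665) + 23649/(√(-4 - 35/133) - 1*133) = 2477/(-29430) + 23649/(√(-4 - 35*1/133) - 133) = 2477*(-1/29430) + 23649/(√(-4 - 5/19) - 133) = -2477/29430 + 23649/(√(-81/19) - 133) = -2477/29430 + 23649/(9*I*√19/19 - 133) = -2477/29430 + 23649/(-133 + 9*I*√19/19)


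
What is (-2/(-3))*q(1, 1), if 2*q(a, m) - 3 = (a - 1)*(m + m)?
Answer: 1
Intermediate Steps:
q(a, m) = 3/2 + m*(-1 + a) (q(a, m) = 3/2 + ((a - 1)*(m + m))/2 = 3/2 + ((-1 + a)*(2*m))/2 = 3/2 + (2*m*(-1 + a))/2 = 3/2 + m*(-1 + a))
(-2/(-3))*q(1, 1) = (-2/(-3))*(3/2 - 1*1 + 1*1) = (-2*(-1/3))*(3/2 - 1 + 1) = (2/3)*(3/2) = 1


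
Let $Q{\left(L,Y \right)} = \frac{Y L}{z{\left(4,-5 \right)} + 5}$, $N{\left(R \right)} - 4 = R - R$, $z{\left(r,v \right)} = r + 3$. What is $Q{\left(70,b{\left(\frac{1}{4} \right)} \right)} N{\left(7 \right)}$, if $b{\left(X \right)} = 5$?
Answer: $\frac{350}{3} \approx 116.67$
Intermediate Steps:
$z{\left(r,v \right)} = 3 + r$
$N{\left(R \right)} = 4$ ($N{\left(R \right)} = 4 + \left(R - R\right) = 4 + 0 = 4$)
$Q{\left(L,Y \right)} = \frac{L Y}{12}$ ($Q{\left(L,Y \right)} = \frac{Y L}{\left(3 + 4\right) + 5} = \frac{L Y}{7 + 5} = \frac{L Y}{12}$)
$Q{\left(70,b{\left(\frac{1}{4} \right)} \right)} N{\left(7 \right)} = \frac{1}{12} \cdot 70 \cdot 5 \cdot 4 = \frac{175}{6} \cdot 4 = \frac{350}{3}$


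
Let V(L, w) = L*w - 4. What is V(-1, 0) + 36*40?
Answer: 1436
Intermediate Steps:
V(L, w) = -4 + L*w
V(-1, 0) + 36*40 = (-4 - 1*0) + 36*40 = (-4 + 0) + 1440 = -4 + 1440 = 1436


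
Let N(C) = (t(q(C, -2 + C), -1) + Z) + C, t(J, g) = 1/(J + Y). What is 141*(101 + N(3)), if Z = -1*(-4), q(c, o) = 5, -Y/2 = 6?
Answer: 106455/7 ≈ 15208.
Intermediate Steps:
Y = -12 (Y = -2*6 = -12)
t(J, g) = 1/(-12 + J) (t(J, g) = 1/(J - 12) = 1/(-12 + J))
Z = 4
N(C) = 27/7 + C (N(C) = (1/(-12 + 5) + 4) + C = (1/(-7) + 4) + C = (-1/7 + 4) + C = 27/7 + C)
141*(101 + N(3)) = 141*(101 + (27/7 + 3)) = 141*(101 + 48/7) = 141*(755/7) = 106455/7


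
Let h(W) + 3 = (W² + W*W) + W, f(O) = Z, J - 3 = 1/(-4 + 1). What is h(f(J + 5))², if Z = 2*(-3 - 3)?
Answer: 74529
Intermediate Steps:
Z = -12 (Z = 2*(-6) = -12)
J = 8/3 (J = 3 + 1/(-4 + 1) = 3 + 1/(-3) = 3 - ⅓ = 8/3 ≈ 2.6667)
f(O) = -12
h(W) = -3 + W + 2*W² (h(W) = -3 + ((W² + W*W) + W) = -3 + ((W² + W²) + W) = -3 + (2*W² + W) = -3 + (W + 2*W²) = -3 + W + 2*W²)
h(f(J + 5))² = (-3 - 12 + 2*(-12)²)² = (-3 - 12 + 2*144)² = (-3 - 12 + 288)² = 273² = 74529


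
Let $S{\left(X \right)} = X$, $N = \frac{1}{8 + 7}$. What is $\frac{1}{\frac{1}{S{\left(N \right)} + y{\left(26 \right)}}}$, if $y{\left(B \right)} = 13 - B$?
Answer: $- \frac{194}{15} \approx -12.933$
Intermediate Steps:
$N = \frac{1}{15} \approx 0.066667$
$\frac{1}{\frac{1}{S{\left(N \right)} + y{\left(26 \right)}}} = \frac{1}{\frac{1}{\frac{1}{15} + \left(13 - 26\right)}} = \frac{1}{\frac{1}{\frac{1}{15} - 13}} = \frac{1}{\frac{1}{- \frac{194}{15}}} = \frac{1}{- \frac{15}{194}} = - \frac{194}{15}$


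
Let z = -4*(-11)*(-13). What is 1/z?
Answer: -1/572 ≈ -0.0017483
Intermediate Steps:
z = -572 (z = 44*(-13) = -572)
1/z = 1/(-572) = -1/572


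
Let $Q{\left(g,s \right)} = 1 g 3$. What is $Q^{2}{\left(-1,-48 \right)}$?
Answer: $9$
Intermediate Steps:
$Q{\left(g,s \right)} = 3 g$ ($Q{\left(g,s \right)} = g 3 = 3 g$)
$Q^{2}{\left(-1,-48 \right)} = \left(3 \left(-1\right)\right)^{2} = \left(-3\right)^{2} = 9$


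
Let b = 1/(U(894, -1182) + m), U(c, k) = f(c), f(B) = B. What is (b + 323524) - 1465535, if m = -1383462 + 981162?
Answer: -458410067467/401406 ≈ -1.1420e+6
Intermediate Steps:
m = -402300
U(c, k) = c
b = -1/401406 (b = 1/(894 - 402300) = 1/(-401406) = -1/401406 ≈ -2.4912e-6)
(b + 323524) - 1465535 = (-1/401406 + 323524) - 1465535 = 129864474743/401406 - 1465535 = -458410067467/401406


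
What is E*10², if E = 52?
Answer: 5200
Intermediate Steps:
E*10² = 52*10² = 52*100 = 5200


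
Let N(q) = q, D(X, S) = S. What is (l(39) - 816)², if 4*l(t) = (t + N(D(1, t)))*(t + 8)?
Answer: 40401/4 ≈ 10100.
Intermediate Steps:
l(t) = t*(8 + t)/2 (l(t) = ((t + t)*(t + 8))/4 = ((2*t)*(8 + t))/4 = (2*t*(8 + t))/4 = t*(8 + t)/2)
(l(39) - 816)² = ((½)*39*(8 + 39) - 816)² = ((½)*39*47 - 816)² = (1833/2 - 816)² = (201/2)² = 40401/4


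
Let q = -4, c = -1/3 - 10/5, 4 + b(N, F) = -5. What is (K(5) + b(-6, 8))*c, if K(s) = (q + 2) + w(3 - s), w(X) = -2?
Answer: 91/3 ≈ 30.333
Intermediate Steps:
b(N, F) = -9 (b(N, F) = -4 - 5 = -9)
c = -7/3 (c = -1*⅓ - 10*⅕ = -⅓ - 2 = -7/3 ≈ -2.3333)
K(s) = -4 (K(s) = (-4 + 2) - 2 = -2 - 2 = -4)
(K(5) + b(-6, 8))*c = (-4 - 9)*(-7/3) = -13*(-7/3) = 91/3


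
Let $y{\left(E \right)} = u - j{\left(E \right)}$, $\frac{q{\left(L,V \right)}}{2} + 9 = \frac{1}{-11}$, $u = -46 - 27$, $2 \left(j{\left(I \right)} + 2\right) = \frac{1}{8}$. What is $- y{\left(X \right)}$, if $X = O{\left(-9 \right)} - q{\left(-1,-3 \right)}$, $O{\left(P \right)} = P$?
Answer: $\frac{1137}{16} \approx 71.063$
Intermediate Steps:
$j{\left(I \right)} = - \frac{31}{16}$ ($j{\left(I \right)} = -2 + \frac{1}{2 \cdot 8} = -2 + \frac{1}{2} \cdot \frac{1}{8} = -2 + \frac{1}{16} = - \frac{31}{16}$)
$u = -73$ ($u = -46 - 27 = -73$)
$q{\left(L,V \right)} = - \frac{200}{11}$ ($q{\left(L,V \right)} = -18 + \frac{2}{-11} = -18 + 2 \left(- \frac{1}{11}\right) = -18 - \frac{2}{11} = - \frac{200}{11}$)
$X = \frac{101}{11}$ ($X = -9 - - \frac{200}{11} = -9 + \frac{200}{11} = \frac{101}{11} \approx 9.1818$)
$y{\left(E \right)} = - \frac{1137}{16}$ ($y{\left(E \right)} = -73 - - \frac{31}{16} = -73 + \frac{31}{16} = - \frac{1137}{16}$)
$- y{\left(X \right)} = \left(-1\right) \left(- \frac{1137}{16}\right) = \frac{1137}{16}$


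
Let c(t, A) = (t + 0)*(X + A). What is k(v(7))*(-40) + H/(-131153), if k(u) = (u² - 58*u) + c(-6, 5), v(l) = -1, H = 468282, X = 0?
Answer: -152605762/131153 ≈ -1163.6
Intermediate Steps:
c(t, A) = A*t (c(t, A) = (t + 0)*(0 + A) = t*A = A*t)
k(u) = -30 + u² - 58*u (k(u) = (u² - 58*u) + 5*(-6) = (u² - 58*u) - 30 = -30 + u² - 58*u)
k(v(7))*(-40) + H/(-131153) = (-30 + (-1)² - 58*(-1))*(-40) + 468282/(-131153) = (-30 + 1 + 58)*(-40) + 468282*(-1/131153) = 29*(-40) - 468282/131153 = -1160 - 468282/131153 = -152605762/131153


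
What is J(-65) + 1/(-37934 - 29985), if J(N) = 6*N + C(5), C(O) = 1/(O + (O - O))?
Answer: -132374136/339595 ≈ -389.80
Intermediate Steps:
C(O) = 1/O (C(O) = 1/(O + 0) = 1/O)
J(N) = 1/5 + 6*N (J(N) = 6*N + 1/5 = 1/5 + 6*N)
J(-65) + 1/(-37934 - 29985) = (1/5 + 6*(-65)) + 1/(-37934 - 29985) = (1/5 - 390) + 1/(-67919) = -1949/5 - 1/67919 = -132374136/339595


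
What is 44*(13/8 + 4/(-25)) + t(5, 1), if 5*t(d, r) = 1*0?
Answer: 3223/50 ≈ 64.460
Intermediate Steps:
t(d, r) = 0 (t(d, r) = (1*0)/5 = (1/5)*0 = 0)
44*(13/8 + 4/(-25)) + t(5, 1) = 44*(13/8 + 4/(-25)) + 0 = 44*(13*(1/8) + 4*(-1/25)) + 0 = 44*(13/8 - 4/25) + 0 = 44*(293/200) + 0 = 3223/50 + 0 = 3223/50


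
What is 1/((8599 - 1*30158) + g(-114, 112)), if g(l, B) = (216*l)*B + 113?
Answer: -1/2779334 ≈ -3.5980e-7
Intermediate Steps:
g(l, B) = 113 + 216*B*l (g(l, B) = 216*B*l + 113 = 113 + 216*B*l)
1/((8599 - 1*30158) + g(-114, 112)) = 1/((8599 - 1*30158) + (113 + 216*112*(-114))) = 1/((8599 - 30158) + (113 - 2757888)) = 1/(-21559 - 2757775) = 1/(-2779334) = -1/2779334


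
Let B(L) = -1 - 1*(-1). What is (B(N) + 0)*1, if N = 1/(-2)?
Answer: 0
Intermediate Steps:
N = -½ ≈ -0.50000
B(L) = 0 (B(L) = -1 + 1 = 0)
(B(N) + 0)*1 = (0 + 0)*1 = 0*1 = 0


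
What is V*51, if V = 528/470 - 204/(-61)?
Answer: 3266244/14335 ≈ 227.85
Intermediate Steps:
V = 64044/14335 (V = 528*(1/470) - 204*(-1/61) = 264/235 + 204/61 = 64044/14335 ≈ 4.4677)
V*51 = (64044/14335)*51 = 3266244/14335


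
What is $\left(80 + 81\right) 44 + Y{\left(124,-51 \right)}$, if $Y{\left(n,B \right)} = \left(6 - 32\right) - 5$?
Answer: $7053$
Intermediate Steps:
$Y{\left(n,B \right)} = -31$ ($Y{\left(n,B \right)} = -26 - 5 = -31$)
$\left(80 + 81\right) 44 + Y{\left(124,-51 \right)} = \left(80 + 81\right) 44 - 31 = 161 \cdot 44 - 31 = 7084 - 31 = 7053$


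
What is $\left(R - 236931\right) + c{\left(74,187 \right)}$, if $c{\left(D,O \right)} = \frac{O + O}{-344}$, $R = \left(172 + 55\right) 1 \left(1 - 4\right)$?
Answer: $- \frac{40869451}{172} \approx -2.3761 \cdot 10^{5}$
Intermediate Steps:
$R = -681$ ($R = 227 \cdot 1 \left(-3\right) = 227 \left(-3\right) = -681$)
$c{\left(D,O \right)} = - \frac{O}{172}$ ($c{\left(D,O \right)} = 2 O \left(- \frac{1}{344}\right) = - \frac{O}{172}$)
$\left(R - 236931\right) + c{\left(74,187 \right)} = \left(-681 - 236931\right) - \frac{187}{172} = -237612 - \frac{187}{172} = - \frac{40869451}{172}$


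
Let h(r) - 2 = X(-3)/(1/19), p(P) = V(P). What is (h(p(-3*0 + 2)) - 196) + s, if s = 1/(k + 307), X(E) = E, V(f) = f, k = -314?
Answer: -1758/7 ≈ -251.14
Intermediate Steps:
p(P) = P
s = -1/7 (s = 1/(-314 + 307) = 1/(-7) = -1/7 ≈ -0.14286)
h(r) = -55 (h(r) = 2 - 3/(1/19) = 2 - 3/1/19 = 2 - 3*19 = 2 - 57 = -55)
(h(p(-3*0 + 2)) - 196) + s = (-55 - 196) - 1/7 = -251 - 1/7 = -1758/7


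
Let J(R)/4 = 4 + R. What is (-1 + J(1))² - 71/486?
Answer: 175375/486 ≈ 360.85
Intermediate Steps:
J(R) = 16 + 4*R (J(R) = 4*(4 + R) = 16 + 4*R)
(-1 + J(1))² - 71/486 = (-1 + (16 + 4*1))² - 71/486 = (-1 + (16 + 4))² + (1/486)*(-71) = (-1 + 20)² - 71/486 = 19² - 71/486 = 361 - 71/486 = 175375/486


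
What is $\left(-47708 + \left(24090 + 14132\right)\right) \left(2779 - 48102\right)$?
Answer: $429933978$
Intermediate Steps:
$\left(-47708 + \left(24090 + 14132\right)\right) \left(2779 - 48102\right) = \left(-47708 + 38222\right) \left(-45323\right) = \left(-9486\right) \left(-45323\right) = 429933978$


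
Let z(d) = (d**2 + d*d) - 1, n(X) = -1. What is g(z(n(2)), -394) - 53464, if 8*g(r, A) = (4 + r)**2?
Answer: -427687/8 ≈ -53461.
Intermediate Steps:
z(d) = -1 + 2*d**2 (z(d) = (d**2 + d**2) - 1 = 2*d**2 - 1 = -1 + 2*d**2)
g(r, A) = (4 + r)**2/8
g(z(n(2)), -394) - 53464 = (4 + (-1 + 2*(-1)**2))**2/8 - 53464 = (4 + (-1 + 2*1))**2/8 - 53464 = (4 + (-1 + 2))**2/8 - 53464 = (4 + 1)**2/8 - 53464 = (1/8)*5**2 - 53464 = (1/8)*25 - 53464 = 25/8 - 53464 = -427687/8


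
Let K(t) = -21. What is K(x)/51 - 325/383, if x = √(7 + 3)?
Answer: -8206/6511 ≈ -1.2603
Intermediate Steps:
x = √10 ≈ 3.1623
K(x)/51 - 325/383 = -21/51 - 325/383 = -21*1/51 - 325*1/383 = -7/17 - 325/383 = -8206/6511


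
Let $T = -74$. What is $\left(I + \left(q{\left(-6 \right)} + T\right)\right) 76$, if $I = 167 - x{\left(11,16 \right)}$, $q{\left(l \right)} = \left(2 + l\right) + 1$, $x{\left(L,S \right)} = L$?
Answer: $6004$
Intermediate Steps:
$q{\left(l \right)} = 3 + l$
$I = 156$ ($I = 167 - 11 = 156$)
$\left(I + \left(q{\left(-6 \right)} + T\right)\right) 76 = \left(156 + \left(\left(3 - 6\right) - 74\right)\right) 76 = \left(156 - 77\right) 76 = 79 \cdot 76 = 6004$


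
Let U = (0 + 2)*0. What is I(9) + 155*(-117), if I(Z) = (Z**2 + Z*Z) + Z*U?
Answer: -17973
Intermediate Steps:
U = 0 (U = 2*0 = 0)
I(Z) = 2*Z**2 (I(Z) = (Z**2 + Z*Z) + Z*0 = (Z**2 + Z**2) + 0 = 2*Z**2 + 0 = 2*Z**2)
I(9) + 155*(-117) = 2*9**2 + 155*(-117) = 2*81 - 18135 = 162 - 18135 = -17973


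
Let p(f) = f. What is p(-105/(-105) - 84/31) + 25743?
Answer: 797980/31 ≈ 25741.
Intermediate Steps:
p(-105/(-105) - 84/31) + 25743 = (-105/(-105) - 84/31) + 25743 = (-105*(-1/105) - 84*1/31) + 25743 = (1 - 84/31) + 25743 = -53/31 + 25743 = 797980/31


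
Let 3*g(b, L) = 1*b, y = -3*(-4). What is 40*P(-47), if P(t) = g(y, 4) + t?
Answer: -1720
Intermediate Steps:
y = 12
g(b, L) = b/3 (g(b, L) = (1*b)/3 = b/3)
P(t) = 4 + t (P(t) = (⅓)*12 + t = 4 + t)
40*P(-47) = 40*(4 - 47) = 40*(-43) = -1720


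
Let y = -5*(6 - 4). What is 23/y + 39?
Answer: 367/10 ≈ 36.700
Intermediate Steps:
y = -10 (y = -5*2 = -10)
23/y + 39 = 23/(-10) + 39 = -⅒*23 + 39 = -23/10 + 39 = 367/10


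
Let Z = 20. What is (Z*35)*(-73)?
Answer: -51100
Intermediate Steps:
(Z*35)*(-73) = (20*35)*(-73) = 700*(-73) = -51100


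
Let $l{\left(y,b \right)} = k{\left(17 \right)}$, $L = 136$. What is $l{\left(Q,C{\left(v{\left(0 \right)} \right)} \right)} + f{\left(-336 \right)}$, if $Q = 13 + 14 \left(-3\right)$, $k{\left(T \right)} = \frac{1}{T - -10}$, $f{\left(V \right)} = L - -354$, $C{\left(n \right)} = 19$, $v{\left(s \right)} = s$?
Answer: $\frac{13231}{27} \approx 490.04$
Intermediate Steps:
$f{\left(V \right)} = 490$ ($f{\left(V \right)} = 136 - -354 = 136 + 354 = 490$)
$k{\left(T \right)} = \frac{1}{10 + T}$ ($k{\left(T \right)} = \frac{1}{T + 10} = \frac{1}{10 + T}$)
$Q = -29$ ($Q = 13 - 42 = -29$)
$l{\left(y,b \right)} = \frac{1}{27}$ ($l{\left(y,b \right)} = \frac{1}{10 + 17} = \frac{1}{27}$)
$l{\left(Q,C{\left(v{\left(0 \right)} \right)} \right)} + f{\left(-336 \right)} = \frac{1}{27} + 490 = \frac{13231}{27}$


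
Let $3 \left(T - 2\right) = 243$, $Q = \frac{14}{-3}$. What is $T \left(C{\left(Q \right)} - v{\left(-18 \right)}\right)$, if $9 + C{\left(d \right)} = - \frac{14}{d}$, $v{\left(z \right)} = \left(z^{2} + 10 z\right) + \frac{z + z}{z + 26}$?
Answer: $- \frac{24153}{2} \approx -12077.0$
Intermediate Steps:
$Q = - \frac{14}{3}$ ($Q = 14 \left(- \frac{1}{3}\right) = - \frac{14}{3} \approx -4.6667$)
$v{\left(z \right)} = z^{2} + 10 z + \frac{2 z}{26 + z}$ ($v{\left(z \right)} = \left(z^{2} + 10 z\right) + \frac{2 z}{26 + z} = z^{2} + 10 z + \frac{2 z}{26 + z}$)
$C{\left(d \right)} = -9 - \frac{14}{d}$
$T = 83$ ($T = 2 + \frac{1}{3} \cdot 243 = 2 + 81 = 83$)
$T \left(C{\left(Q \right)} - v{\left(-18 \right)}\right) = 83 \left(\left(-9 - \frac{14}{- \frac{14}{3}}\right) - - \frac{18 \left(262 + \left(-18\right)^{2} + 36 \left(-18\right)\right)}{26 - 18}\right) = 83 \left(\left(-9 - -3\right) - - \frac{18 \left(262 + 324 - 648\right)}{8}\right) = 83 \left(\left(-9 + 3\right) - \left(-18\right) \frac{1}{8} \left(-62\right)\right) = 83 \left(-6 - \frac{279}{2}\right) = 83 \left(- \frac{291}{2}\right) = - \frac{24153}{2}$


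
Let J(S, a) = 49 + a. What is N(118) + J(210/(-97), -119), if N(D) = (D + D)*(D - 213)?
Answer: -22490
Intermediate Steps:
N(D) = 2*D*(-213 + D) (N(D) = (2*D)*(-213 + D) = 2*D*(-213 + D))
N(118) + J(210/(-97), -119) = 2*118*(-213 + 118) + (49 - 119) = 2*118*(-95) - 70 = -22420 - 70 = -22490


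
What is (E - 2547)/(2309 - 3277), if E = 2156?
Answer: 391/968 ≈ 0.40393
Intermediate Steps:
(E - 2547)/(2309 - 3277) = (2156 - 2547)/(2309 - 3277) = -391/(-968) = -391*(-1/968) = 391/968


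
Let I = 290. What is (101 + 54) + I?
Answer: 445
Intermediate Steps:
(101 + 54) + I = (101 + 54) + 290 = 155 + 290 = 445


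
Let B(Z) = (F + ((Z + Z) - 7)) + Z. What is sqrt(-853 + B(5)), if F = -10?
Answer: 3*I*sqrt(95) ≈ 29.24*I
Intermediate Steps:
B(Z) = -17 + 3*Z (B(Z) = (-10 + ((Z + Z) - 7)) + Z = (-10 + (2*Z - 7)) + Z = (-10 + (-7 + 2*Z)) + Z = (-17 + 2*Z) + Z = -17 + 3*Z)
sqrt(-853 + B(5)) = sqrt(-853 + (-17 + 3*5)) = sqrt(-853 + (-17 + 15)) = sqrt(-853 - 2) = sqrt(-855) = 3*I*sqrt(95)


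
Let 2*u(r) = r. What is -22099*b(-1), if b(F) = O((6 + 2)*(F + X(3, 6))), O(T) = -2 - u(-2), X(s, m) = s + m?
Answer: 22099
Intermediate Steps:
X(s, m) = m + s
u(r) = r/2
O(T) = -1 (O(T) = -2 - (-2)/2 = -2 - 1*(-1) = -2 + 1 = -1)
b(F) = -1
-22099*b(-1) = -22099*(-1) = 22099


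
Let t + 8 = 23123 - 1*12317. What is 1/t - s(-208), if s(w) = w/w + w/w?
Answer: -21595/10798 ≈ -1.9999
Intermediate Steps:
t = 10798 (t = -8 + (23123 - 1*12317) = -8 + (23123 - 12317) = -8 + 10806 = 10798)
s(w) = 2 (s(w) = 1 + 1 = 2)
1/t - s(-208) = 1/10798 - 1*2 = 1/10798 - 2 = -21595/10798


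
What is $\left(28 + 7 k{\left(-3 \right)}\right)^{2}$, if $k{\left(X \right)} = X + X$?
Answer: $196$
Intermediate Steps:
$k{\left(X \right)} = 2 X$
$\left(28 + 7 k{\left(-3 \right)}\right)^{2} = \left(28 + 7 \cdot 2 \left(-3\right)\right)^{2} = \left(28 + 7 \left(-6\right)\right)^{2} = \left(28 - 42\right)^{2} = \left(-14\right)^{2} = 196$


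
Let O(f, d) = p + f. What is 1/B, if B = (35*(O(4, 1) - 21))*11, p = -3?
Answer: -1/7700 ≈ -0.00012987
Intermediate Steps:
O(f, d) = -3 + f
B = -7700 (B = (35*((-3 + 4) - 21))*11 = (35*(1 - 21))*11 = (35*(-20))*11 = -700*11 = -7700)
1/B = 1/(-7700) = -1/7700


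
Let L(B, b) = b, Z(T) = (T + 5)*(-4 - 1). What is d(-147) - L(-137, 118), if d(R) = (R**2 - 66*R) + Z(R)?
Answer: 31903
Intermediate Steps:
Z(T) = -25 - 5*T (Z(T) = (5 + T)*(-5) = -25 - 5*T)
d(R) = -25 + R**2 - 71*R (d(R) = (R**2 - 66*R) + (-25 - 5*R) = -25 + R**2 - 71*R)
d(-147) - L(-137, 118) = (-25 + (-147)**2 - 71*(-147)) - 1*118 = (-25 + 21609 + 10437) - 118 = 32021 - 118 = 31903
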